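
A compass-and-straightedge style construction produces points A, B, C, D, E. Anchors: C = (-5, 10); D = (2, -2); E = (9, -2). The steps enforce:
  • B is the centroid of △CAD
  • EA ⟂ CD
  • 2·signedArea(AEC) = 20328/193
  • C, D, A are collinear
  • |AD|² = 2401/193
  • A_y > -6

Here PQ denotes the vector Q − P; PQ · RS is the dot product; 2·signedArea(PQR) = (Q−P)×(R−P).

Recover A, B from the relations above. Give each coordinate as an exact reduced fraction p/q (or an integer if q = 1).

1. A_x = 729/193  [C, D, A are collinear ∩ EA ⟂ CD]
2. A_y = -974/193  [C, D, A are collinear ∩ EA ⟂ CD]
   → A = (729/193, -974/193)
3. B_x = 50/193  [B is the centroid of △CAD]
4. B_y = 190/193  [B is the centroid of △CAD]
   → B = (50/193, 190/193)

A = (729/193, -974/193)
B = (50/193, 190/193)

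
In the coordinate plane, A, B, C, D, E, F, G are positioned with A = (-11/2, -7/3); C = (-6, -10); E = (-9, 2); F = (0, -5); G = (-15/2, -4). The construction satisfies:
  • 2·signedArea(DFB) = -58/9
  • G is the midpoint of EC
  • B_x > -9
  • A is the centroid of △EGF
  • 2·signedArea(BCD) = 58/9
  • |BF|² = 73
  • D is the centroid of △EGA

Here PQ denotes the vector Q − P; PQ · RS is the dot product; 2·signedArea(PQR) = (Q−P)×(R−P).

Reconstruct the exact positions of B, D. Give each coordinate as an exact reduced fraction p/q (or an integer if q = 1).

1. D_x = -22/3  [D is the centroid of △EGA]
2. D_y = -13/9  [D is the centroid of △EGA]
   → D = (-22/3, -13/9)
3. B_x = -8  [2·signedArea(BCD) = 58/9 ∩ 2·signedArea(DFB) = -58/9]
4. B_y = -2  [2·signedArea(BCD) = 58/9 ∩ 2·signedArea(DFB) = -58/9]
   → B = (-8, -2)

B = (-8, -2)
D = (-22/3, -13/9)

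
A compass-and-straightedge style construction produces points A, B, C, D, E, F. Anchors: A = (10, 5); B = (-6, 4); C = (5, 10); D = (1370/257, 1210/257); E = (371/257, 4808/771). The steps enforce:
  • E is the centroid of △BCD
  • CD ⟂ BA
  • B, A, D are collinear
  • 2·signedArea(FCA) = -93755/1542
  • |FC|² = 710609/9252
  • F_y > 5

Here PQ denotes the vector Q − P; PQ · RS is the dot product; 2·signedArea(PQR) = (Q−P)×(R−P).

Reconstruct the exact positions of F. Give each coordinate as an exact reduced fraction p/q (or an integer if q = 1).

1. F_x = -1171/514  [line 5·x + 5·y + -21895/1542 = 0 ∩ |FC|² = 710609/9252]
2. F_y = 3946/771  [line 5·x + 5·y + -21895/1542 = 0 ∩ |FC|² = 710609/9252]
   → F = (-1171/514, 3946/771)

F = (-1171/514, 3946/771)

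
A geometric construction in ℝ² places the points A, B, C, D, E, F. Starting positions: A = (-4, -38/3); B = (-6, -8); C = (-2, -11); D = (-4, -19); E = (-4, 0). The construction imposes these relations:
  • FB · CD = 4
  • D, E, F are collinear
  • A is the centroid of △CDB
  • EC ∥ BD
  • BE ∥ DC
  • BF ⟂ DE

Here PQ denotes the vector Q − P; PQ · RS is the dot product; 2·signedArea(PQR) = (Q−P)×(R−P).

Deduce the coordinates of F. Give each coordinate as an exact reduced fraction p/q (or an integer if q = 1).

F = (-4, -8)

1. F_x = -4  [D, E, F are collinear ∩ BF ⟂ DE]
2. F_y = -8  [D, E, F are collinear ∩ BF ⟂ DE]
   → F = (-4, -8)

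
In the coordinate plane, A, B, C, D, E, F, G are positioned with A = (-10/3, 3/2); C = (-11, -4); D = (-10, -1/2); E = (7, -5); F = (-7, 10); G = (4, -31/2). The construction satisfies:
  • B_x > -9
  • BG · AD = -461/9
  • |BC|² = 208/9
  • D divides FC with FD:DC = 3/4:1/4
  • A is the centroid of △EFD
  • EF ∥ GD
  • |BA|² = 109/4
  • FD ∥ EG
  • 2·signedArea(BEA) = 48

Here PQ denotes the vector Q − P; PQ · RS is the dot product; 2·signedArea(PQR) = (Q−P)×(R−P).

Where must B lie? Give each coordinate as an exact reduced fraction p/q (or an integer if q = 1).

1. B_x = -25/3  [BG · AD = -461/9 ∩ 2·signedArea(BEA) = 48]
2. B_y = 0  [BG · AD = -461/9 ∩ 2·signedArea(BEA) = 48]
   → B = (-25/3, 0)

B = (-25/3, 0)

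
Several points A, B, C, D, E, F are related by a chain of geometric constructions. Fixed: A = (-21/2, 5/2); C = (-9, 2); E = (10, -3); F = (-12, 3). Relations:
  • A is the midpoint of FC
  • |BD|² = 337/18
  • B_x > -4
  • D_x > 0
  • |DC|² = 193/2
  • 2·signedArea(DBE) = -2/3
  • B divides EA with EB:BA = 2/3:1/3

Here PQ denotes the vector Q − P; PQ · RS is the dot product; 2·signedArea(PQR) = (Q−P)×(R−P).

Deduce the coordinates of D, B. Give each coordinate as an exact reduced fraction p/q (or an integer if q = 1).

1. B_x = -11/3  [B divides EA with EB:BA = 2/3:1/3]
2. B_y = 2/3  [B divides EA with EB:BA = 2/3:1/3]
   → B = (-11/3, 2/3)
3. D_x = 1/2  [line 11/3·x + 41/3·y + 5 = 0 ∩ |DC|² = 193/2]
4. D_y = -1/2  [line 11/3·x + 41/3·y + 5 = 0 ∩ |DC|² = 193/2]
   → D = (1/2, -1/2)

B = (-11/3, 2/3)
D = (1/2, -1/2)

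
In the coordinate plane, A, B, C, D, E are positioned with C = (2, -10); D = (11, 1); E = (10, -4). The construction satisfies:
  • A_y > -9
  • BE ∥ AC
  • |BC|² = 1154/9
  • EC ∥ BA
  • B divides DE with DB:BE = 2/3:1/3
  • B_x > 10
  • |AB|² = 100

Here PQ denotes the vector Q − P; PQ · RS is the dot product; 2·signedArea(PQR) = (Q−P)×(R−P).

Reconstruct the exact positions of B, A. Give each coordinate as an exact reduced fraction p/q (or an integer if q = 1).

A = (7/3, -25/3)
B = (31/3, -7/3)

1. B_x = 31/3  [B divides DE with DB:BE = 2/3:1/3]
2. B_y = -7/3  [B divides DE with DB:BE = 2/3:1/3]
   → B = (31/3, -7/3)
3. A_x = 7/3  [BE ∥ AC ∩ EC ∥ BA]
4. A_y = -25/3  [BE ∥ AC ∩ EC ∥ BA]
   → A = (7/3, -25/3)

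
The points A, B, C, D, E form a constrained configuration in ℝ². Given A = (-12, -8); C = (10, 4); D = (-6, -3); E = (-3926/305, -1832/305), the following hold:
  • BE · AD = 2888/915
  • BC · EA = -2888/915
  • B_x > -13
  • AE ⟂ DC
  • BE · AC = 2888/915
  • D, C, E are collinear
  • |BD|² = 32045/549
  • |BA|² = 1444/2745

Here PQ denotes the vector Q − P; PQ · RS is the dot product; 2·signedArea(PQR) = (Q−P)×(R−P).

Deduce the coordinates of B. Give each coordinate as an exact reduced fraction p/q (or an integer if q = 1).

B = (-11246/915, -6712/915)

1. B_x = -11246/915  [BE · AC = 2888/915 ∩ BC · EA = -2888/915]
2. B_y = -6712/915  [BE · AC = 2888/915 ∩ BC · EA = -2888/915]
   → B = (-11246/915, -6712/915)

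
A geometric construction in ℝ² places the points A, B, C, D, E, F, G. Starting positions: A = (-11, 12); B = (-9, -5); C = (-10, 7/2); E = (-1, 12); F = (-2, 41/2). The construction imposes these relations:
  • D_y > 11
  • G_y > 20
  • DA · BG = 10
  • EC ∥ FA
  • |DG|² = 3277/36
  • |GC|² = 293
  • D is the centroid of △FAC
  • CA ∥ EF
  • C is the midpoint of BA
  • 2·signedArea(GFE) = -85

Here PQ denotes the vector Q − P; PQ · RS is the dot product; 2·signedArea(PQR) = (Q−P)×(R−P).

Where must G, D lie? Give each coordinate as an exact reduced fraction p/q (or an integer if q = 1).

D = (-23/3, 12)
G = (-12, 41/2)

1. G_x = -12  [line 17/2·x + 1·y + 163/2 = 0 ∩ |GC|² = 293]
2. G_y = 41/2  [line 17/2·x + 1·y + 163/2 = 0 ∩ |GC|² = 293]
   → G = (-12, 41/2)
3. D_x = -23/3  [D is the centroid of △FAC]
4. D_y = 12  [D is the centroid of △FAC]
   → D = (-23/3, 12)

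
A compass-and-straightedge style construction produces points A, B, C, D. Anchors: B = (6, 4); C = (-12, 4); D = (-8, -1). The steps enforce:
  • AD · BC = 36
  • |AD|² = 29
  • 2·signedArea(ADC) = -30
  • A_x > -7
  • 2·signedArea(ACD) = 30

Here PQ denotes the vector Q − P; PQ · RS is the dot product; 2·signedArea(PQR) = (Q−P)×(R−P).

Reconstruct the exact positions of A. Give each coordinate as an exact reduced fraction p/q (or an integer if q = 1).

1. A_x = -6  [2·signedArea(ACD) = 30 ∩ AD · BC = 36]
2. A_y = 4  [2·signedArea(ACD) = 30 ∩ AD · BC = 36]
   → A = (-6, 4)

A = (-6, 4)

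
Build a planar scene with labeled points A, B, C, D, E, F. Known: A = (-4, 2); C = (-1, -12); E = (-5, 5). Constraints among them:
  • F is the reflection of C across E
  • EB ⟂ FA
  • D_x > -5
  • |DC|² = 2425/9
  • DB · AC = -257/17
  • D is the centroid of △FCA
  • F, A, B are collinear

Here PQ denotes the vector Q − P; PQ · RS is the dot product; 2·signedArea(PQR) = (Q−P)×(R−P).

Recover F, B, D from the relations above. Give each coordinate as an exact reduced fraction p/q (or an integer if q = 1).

B = (-81/17, 86/17)
D = (-14/3, 4)
F = (-9, 22)

1. F_x = -9  [F is the reflection of C across E]
2. F_y = 22  [F is the reflection of C across E]
   → F = (-9, 22)
3. B_x = -81/17  [F, A, B are collinear ∩ EB ⟂ FA]
4. B_y = 86/17  [F, A, B are collinear ∩ EB ⟂ FA]
   → B = (-81/17, 86/17)
5. D_x = -14/3  [D is the centroid of △FCA]
6. D_y = 4  [D is the centroid of △FCA]
   → D = (-14/3, 4)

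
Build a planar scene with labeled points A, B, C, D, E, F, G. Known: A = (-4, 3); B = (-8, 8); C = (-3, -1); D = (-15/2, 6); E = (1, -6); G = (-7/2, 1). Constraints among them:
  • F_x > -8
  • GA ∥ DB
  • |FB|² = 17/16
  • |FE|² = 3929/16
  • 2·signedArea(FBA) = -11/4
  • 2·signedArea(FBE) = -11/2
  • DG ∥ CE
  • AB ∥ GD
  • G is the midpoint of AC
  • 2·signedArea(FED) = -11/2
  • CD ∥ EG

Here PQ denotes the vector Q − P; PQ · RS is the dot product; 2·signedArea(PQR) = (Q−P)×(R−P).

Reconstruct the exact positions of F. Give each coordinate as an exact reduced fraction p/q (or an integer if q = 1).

1. F_x = -31/4  [2·signedArea(FED) = -11/2 ∩ 2·signedArea(FBE) = -11/2]
2. F_y = 7  [2·signedArea(FED) = -11/2 ∩ 2·signedArea(FBE) = -11/2]
   → F = (-31/4, 7)

F = (-31/4, 7)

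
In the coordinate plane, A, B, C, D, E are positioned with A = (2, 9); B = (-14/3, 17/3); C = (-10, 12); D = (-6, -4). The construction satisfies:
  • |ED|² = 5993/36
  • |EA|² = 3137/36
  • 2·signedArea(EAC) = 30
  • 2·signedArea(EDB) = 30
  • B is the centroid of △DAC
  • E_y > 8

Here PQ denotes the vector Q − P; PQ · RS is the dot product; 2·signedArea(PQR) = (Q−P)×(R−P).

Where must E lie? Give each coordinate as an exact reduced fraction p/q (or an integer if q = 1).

E = (-22/3, 53/6)

1. E_x = -22/3  [2·signedArea(EAC) = 30 ∩ 2·signedArea(EDB) = 30]
2. E_y = 53/6  [2·signedArea(EAC) = 30 ∩ 2·signedArea(EDB) = 30]
   → E = (-22/3, 53/6)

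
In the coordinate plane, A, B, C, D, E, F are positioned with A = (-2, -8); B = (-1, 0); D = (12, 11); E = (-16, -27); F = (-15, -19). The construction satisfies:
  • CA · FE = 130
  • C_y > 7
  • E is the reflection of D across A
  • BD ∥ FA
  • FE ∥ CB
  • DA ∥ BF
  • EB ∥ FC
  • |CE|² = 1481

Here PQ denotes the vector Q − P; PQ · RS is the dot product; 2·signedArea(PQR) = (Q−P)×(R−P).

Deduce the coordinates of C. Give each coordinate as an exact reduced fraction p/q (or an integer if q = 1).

C = (0, 8)

1. C_x = 0  [FE ∥ CB ∩ EB ∥ FC]
2. C_y = 8  [FE ∥ CB ∩ EB ∥ FC]
   → C = (0, 8)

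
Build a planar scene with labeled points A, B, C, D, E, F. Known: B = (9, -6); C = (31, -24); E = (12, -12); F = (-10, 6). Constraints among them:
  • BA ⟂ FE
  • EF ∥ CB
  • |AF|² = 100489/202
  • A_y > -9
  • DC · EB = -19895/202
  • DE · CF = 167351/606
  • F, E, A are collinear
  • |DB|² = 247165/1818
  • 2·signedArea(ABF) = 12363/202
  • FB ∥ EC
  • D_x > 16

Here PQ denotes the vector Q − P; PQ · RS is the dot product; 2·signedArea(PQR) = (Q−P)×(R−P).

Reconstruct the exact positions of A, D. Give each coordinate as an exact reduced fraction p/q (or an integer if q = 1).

1. A_x = 1467/202  [F, E, A are collinear ∩ BA ⟂ FE]
2. A_y = -1641/202  [F, E, A are collinear ∩ BA ⟂ FE]
   → A = (1467/202, -1641/202)
3. D_x = 10153/606  [DE · CF = 167351/606 ∩ DC · EB = -19895/202]
4. D_y = -2971/202  [DE · CF = 167351/606 ∩ DC · EB = -19895/202]
   → D = (10153/606, -2971/202)

A = (1467/202, -1641/202)
D = (10153/606, -2971/202)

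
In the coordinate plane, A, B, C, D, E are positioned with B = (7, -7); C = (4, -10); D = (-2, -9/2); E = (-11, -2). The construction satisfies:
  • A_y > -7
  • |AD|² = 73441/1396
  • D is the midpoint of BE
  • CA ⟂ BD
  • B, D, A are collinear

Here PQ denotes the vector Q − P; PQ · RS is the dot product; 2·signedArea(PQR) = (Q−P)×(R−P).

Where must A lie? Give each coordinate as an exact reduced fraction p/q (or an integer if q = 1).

A = (1741/349, -2248/349)

1. A_x = 1741/349  [B, D, A are collinear ∩ CA ⟂ BD]
2. A_y = -2248/349  [B, D, A are collinear ∩ CA ⟂ BD]
   → A = (1741/349, -2248/349)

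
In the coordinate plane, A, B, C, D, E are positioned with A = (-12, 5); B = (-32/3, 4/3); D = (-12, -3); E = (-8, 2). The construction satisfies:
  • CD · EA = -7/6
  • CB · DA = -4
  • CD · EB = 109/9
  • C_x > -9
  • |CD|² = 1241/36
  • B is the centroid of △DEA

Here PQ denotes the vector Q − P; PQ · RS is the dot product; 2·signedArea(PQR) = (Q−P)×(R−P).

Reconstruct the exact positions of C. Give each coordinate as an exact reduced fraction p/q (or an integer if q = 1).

1. C_x = -26/3  [CD · EA = -7/6 ∩ CB · DA = -4]
2. C_y = 11/6  [CD · EA = -7/6 ∩ CB · DA = -4]
   → C = (-26/3, 11/6)

C = (-26/3, 11/6)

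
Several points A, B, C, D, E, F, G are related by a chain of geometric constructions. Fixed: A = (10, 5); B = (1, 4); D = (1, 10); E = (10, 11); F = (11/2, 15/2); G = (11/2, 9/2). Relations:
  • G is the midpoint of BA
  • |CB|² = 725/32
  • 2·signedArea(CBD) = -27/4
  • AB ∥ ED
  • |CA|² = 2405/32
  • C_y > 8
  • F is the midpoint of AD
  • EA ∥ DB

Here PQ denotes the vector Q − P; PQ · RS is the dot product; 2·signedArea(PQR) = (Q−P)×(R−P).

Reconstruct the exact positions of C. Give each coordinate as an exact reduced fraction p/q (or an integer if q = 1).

1. C_x = 17/8  [2·signedArea(CBD) = -27/4]
2. C_y = 69/8  [|CA|² = 2405/32]
   → C = (17/8, 69/8)

C = (17/8, 69/8)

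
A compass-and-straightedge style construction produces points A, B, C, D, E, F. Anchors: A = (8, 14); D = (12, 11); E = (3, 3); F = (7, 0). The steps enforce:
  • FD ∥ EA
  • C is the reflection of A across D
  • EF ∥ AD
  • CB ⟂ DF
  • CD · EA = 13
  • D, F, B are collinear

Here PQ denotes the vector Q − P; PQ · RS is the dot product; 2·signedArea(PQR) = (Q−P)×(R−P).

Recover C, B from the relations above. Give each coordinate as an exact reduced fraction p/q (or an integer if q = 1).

1. C_x = 16  [C is the reflection of A across D]
2. C_y = 8  [C is the reflection of A across D]
   → C = (16, 8)
3. B_x = 1687/146  [D, F, B are collinear ∩ CB ⟂ DF]
4. B_y = 1463/146  [D, F, B are collinear ∩ CB ⟂ DF]
   → B = (1687/146, 1463/146)

B = (1687/146, 1463/146)
C = (16, 8)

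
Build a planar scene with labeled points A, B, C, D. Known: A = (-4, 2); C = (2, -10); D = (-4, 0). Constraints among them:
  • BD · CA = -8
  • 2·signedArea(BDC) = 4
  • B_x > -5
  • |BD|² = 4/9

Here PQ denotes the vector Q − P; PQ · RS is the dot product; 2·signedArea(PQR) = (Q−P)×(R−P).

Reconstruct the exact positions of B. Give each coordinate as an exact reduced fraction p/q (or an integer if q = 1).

1. B_x = -4  [2·signedArea(BDC) = 4 ∩ BD · CA = -8]
2. B_y = 2/3  [2·signedArea(BDC) = 4 ∩ BD · CA = -8]
   → B = (-4, 2/3)

B = (-4, 2/3)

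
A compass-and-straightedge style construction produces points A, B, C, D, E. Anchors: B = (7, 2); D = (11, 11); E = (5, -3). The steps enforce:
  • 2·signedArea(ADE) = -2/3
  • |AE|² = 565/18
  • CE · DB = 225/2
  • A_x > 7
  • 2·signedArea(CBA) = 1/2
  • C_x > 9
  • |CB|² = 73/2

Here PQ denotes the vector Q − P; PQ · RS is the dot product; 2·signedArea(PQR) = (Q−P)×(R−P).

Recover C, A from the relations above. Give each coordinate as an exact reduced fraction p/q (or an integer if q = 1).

1. A_x = 43/6  [line 14·x + -6·y + -262/3 = 0 ∩ |AE|² = 565/18]
2. A_y = 13/6  [line 14·x + -6·y + -262/3 = 0 ∩ |AE|² = 565/18]
   → A = (43/6, 13/6)
3. C_x = 19/2  [CE · DB = 225/2 ∩ 2·signedArea(CBA) = 1/2]
4. C_y = 15/2  [CE · DB = 225/2 ∩ 2·signedArea(CBA) = 1/2]
   → C = (19/2, 15/2)

A = (43/6, 13/6)
C = (19/2, 15/2)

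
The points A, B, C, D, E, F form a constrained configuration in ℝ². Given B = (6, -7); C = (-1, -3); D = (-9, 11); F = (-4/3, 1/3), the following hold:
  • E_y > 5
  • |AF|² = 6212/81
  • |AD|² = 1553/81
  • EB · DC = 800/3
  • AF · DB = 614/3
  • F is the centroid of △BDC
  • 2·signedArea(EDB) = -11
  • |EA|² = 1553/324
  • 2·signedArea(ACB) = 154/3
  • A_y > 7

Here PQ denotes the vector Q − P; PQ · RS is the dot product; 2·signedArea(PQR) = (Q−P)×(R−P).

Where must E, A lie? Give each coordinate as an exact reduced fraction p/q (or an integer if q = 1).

1. E_x = -31/6  [2·signedArea(EDB) = -11 ∩ EB · DC = 800/3]
2. E_y = 17/3  [2·signedArea(EDB) = -11 ∩ EB · DC = 800/3]
   → E = (-31/6, 17/3)
3. A_x = -58/9  [2·signedArea(ACB) = 154/3 ∩ AF · DB = 614/3]
4. A_y = 67/9  [2·signedArea(ACB) = 154/3 ∩ AF · DB = 614/3]
   → A = (-58/9, 67/9)

A = (-58/9, 67/9)
E = (-31/6, 17/3)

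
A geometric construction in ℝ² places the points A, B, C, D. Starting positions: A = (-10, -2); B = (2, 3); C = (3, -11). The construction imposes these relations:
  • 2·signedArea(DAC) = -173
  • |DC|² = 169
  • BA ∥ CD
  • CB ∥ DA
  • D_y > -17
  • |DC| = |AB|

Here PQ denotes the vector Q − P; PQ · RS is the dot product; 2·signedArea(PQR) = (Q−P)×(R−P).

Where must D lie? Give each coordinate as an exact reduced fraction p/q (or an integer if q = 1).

D = (-9, -16)

1. D_x = -9  [CB ∥ DA ∩ BA ∥ CD]
2. D_y = -16  [CB ∥ DA ∩ BA ∥ CD]
   → D = (-9, -16)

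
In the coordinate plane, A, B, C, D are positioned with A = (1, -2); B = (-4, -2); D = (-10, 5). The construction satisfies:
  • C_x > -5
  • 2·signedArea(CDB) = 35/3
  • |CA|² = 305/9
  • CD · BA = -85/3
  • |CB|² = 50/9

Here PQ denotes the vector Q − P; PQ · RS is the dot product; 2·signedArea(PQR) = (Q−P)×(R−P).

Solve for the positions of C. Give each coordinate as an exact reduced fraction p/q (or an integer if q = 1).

1. C_x = -13/3  [CD · BA = -85/3 ∩ 2·signedArea(CDB) = 35/3]
2. C_y = 1/3  [CD · BA = -85/3 ∩ 2·signedArea(CDB) = 35/3]
   → C = (-13/3, 1/3)

C = (-13/3, 1/3)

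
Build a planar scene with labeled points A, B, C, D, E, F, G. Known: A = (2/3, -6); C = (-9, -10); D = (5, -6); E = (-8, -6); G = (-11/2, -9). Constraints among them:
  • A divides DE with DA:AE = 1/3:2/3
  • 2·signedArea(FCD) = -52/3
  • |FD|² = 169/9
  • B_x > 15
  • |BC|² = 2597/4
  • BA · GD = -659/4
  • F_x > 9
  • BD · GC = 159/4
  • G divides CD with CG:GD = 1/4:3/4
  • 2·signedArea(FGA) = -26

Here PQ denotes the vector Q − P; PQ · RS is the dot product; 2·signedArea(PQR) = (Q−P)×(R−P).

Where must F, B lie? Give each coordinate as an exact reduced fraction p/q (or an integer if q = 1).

1. F_x = 28/3  [2·signedArea(FCD) = -52/3 ∩ 2·signedArea(FGA) = -26]
2. F_y = -6  [2·signedArea(FCD) = -52/3 ∩ 2·signedArea(FGA) = -26]
   → F = (28/3, -6)
3. B_x = 31/2  [line -21/2·x + -3·y + 615/4 = 0 ∩ |BC|² = 2597/4]
4. B_y = -3  [line -21/2·x + -3·y + 615/4 = 0 ∩ |BC|² = 2597/4]
   → B = (31/2, -3)

B = (31/2, -3)
F = (28/3, -6)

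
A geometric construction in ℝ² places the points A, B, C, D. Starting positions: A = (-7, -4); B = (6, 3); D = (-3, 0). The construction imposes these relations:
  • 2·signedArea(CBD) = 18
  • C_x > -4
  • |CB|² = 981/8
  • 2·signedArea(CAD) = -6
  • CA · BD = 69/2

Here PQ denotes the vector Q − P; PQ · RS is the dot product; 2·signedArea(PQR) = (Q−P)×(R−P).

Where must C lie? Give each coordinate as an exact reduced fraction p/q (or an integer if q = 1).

C = (-15/4, -9/4)

1. C_x = -15/4  [2·signedArea(CBD) = 18 ∩ 2·signedArea(CAD) = -6]
2. C_y = -9/4  [2·signedArea(CBD) = 18 ∩ 2·signedArea(CAD) = -6]
   → C = (-15/4, -9/4)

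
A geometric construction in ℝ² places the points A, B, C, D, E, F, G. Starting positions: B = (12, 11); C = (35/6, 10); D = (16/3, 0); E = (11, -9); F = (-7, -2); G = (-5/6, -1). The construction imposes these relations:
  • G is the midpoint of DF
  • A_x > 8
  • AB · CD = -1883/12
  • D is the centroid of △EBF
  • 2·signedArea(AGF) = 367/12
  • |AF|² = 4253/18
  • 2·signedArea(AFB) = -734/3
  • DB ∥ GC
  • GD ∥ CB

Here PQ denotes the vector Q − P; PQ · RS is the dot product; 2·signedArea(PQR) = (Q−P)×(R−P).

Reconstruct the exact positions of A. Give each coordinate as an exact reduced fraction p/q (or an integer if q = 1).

A = (49/6, -9/2)

1. A_x = 49/6  [2·signedArea(AFB) = -734/3 ∩ AB · CD = -1883/12]
2. A_y = -9/2  [2·signedArea(AFB) = -734/3 ∩ AB · CD = -1883/12]
   → A = (49/6, -9/2)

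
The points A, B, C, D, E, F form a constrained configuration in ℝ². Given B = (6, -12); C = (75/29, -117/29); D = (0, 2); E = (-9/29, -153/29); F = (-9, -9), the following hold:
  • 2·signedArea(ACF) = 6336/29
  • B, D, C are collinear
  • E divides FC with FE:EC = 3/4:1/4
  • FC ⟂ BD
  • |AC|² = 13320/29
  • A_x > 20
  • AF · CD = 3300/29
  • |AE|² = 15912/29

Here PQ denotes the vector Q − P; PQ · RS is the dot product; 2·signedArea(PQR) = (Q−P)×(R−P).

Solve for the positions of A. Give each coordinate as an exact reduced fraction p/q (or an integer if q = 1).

1. A_x = 21  [line 75/29·x + -175/29·y + -4200/29 = 0 ∩ |AC|² = 13320/29]
2. A_y = -15  [line 75/29·x + -175/29·y + -4200/29 = 0 ∩ |AC|² = 13320/29]
   → A = (21, -15)

A = (21, -15)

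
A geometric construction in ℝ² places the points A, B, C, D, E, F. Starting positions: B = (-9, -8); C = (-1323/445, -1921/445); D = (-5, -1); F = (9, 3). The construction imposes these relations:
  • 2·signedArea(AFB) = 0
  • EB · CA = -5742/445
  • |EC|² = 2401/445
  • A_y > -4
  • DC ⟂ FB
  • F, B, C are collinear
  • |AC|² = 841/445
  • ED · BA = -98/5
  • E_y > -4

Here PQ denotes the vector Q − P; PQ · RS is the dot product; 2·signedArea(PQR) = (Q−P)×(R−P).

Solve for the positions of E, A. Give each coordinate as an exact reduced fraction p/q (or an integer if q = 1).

1. A_x = -9/5  [line 11·x + -18·y + -45 = 0 ∩ |AC|² = 841/445]
2. A_y = -18/5  [line 11·x + -18·y + -45 = 0 ∩ |AC|² = 841/445]
   → A = (-9/5, -18/5)
3. E_x = -441/445  [line -522/445·x + -319/445·y + -1508/445 = 0 ∩ |EC|² = 2401/445]
4. E_y = -1382/445  [line -522/445·x + -319/445·y + -1508/445 = 0 ∩ |EC|² = 2401/445]
   → E = (-441/445, -1382/445)

A = (-9/5, -18/5)
E = (-441/445, -1382/445)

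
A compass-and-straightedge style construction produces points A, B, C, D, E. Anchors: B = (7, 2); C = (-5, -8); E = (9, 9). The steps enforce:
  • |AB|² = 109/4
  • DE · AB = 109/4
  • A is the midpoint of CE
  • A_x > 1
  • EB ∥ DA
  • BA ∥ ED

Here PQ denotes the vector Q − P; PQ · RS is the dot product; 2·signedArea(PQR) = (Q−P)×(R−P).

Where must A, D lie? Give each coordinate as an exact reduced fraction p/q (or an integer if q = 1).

1. A_x = 2  [A is the midpoint of CE]
2. A_y = 1/2  [A is the midpoint of CE]
   → A = (2, 1/2)
3. D_x = 4  [EB ∥ DA ∩ BA ∥ ED]
4. D_y = 15/2  [EB ∥ DA ∩ BA ∥ ED]
   → D = (4, 15/2)

A = (2, 1/2)
D = (4, 15/2)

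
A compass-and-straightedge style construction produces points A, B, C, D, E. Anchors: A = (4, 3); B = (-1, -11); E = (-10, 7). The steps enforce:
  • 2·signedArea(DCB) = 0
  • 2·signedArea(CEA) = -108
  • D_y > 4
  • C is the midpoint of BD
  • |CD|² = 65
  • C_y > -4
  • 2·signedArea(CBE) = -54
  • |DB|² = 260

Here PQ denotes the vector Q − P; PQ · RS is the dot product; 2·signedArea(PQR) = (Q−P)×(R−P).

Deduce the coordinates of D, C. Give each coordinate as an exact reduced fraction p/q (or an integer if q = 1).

1. C_x = -2  [2·signedArea(CEA) = -108 ∩ 2·signedArea(CBE) = -54]
2. C_y = -3  [2·signedArea(CEA) = -108 ∩ 2·signedArea(CBE) = -54]
   → C = (-2, -3)
3. D_x = -3  [2·signedArea(DCB) = 0 ∩ C is the midpoint of BD]
4. D_y = 5  [2·signedArea(DCB) = 0 ∩ C is the midpoint of BD]
   → D = (-3, 5)

C = (-2, -3)
D = (-3, 5)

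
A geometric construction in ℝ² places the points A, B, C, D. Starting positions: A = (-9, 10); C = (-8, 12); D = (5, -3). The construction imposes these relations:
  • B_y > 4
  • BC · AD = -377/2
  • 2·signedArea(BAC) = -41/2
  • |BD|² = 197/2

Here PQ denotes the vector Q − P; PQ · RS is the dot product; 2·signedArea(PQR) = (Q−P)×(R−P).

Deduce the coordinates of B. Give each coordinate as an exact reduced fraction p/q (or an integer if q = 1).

B = (-3/2, 9/2)

1. B_x = -3/2  [2·signedArea(BAC) = -41/2 ∩ BC · AD = -377/2]
2. B_y = 9/2  [2·signedArea(BAC) = -41/2 ∩ BC · AD = -377/2]
   → B = (-3/2, 9/2)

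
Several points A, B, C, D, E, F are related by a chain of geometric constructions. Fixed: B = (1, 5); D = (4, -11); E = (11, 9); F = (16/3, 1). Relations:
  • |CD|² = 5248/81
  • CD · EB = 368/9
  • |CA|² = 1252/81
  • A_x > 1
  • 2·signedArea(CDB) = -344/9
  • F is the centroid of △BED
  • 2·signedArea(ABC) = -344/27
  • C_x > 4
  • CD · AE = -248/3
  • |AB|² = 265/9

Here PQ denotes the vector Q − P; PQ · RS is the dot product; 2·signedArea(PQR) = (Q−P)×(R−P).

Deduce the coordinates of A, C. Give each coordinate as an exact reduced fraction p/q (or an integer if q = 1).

1. C_x = 44/9  [2·signedArea(CDB) = -344/9 ∩ CD · EB = 368/9]
2. C_y = -3  [2·signedArea(CDB) = -344/9 ∩ CD · EB = 368/9]
   → C = (44/9, -3)
3. A_x = 2  [2·signedArea(ABC) = -344/27 ∩ CD · AE = -248/3]
4. A_y = -1/3  [2·signedArea(ABC) = -344/27 ∩ CD · AE = -248/3]
   → A = (2, -1/3)

A = (2, -1/3)
C = (44/9, -3)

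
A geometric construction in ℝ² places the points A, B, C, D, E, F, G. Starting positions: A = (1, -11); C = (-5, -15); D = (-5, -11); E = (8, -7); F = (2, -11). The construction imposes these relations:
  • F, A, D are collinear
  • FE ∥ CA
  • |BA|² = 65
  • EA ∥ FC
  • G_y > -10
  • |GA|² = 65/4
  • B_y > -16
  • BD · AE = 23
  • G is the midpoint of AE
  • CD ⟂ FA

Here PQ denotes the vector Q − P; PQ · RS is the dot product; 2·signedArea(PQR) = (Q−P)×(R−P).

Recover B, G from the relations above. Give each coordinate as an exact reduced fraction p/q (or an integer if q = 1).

1. B_x = -6  [line -7·x + -4·y + -102 = 0 ∩ |BA|² = 65]
2. B_y = -15  [line -7·x + -4·y + -102 = 0 ∩ |BA|² = 65]
   → B = (-6, -15)
3. G_x = 9/2  [G is the midpoint of AE]
4. G_y = -9  [G is the midpoint of AE]
   → G = (9/2, -9)

B = (-6, -15)
G = (9/2, -9)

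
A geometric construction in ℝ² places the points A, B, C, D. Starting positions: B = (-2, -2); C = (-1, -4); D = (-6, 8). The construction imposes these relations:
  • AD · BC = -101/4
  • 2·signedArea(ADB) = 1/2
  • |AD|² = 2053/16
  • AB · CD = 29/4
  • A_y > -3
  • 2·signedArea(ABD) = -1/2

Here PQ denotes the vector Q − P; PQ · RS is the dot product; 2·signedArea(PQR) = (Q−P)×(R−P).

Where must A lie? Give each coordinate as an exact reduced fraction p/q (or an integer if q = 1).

1. A_x = -7/4  [2·signedArea(ABD) = -1/2 ∩ AB · CD = 29/4]
2. A_y = -5/2  [2·signedArea(ABD) = -1/2 ∩ AB · CD = 29/4]
   → A = (-7/4, -5/2)

A = (-7/4, -5/2)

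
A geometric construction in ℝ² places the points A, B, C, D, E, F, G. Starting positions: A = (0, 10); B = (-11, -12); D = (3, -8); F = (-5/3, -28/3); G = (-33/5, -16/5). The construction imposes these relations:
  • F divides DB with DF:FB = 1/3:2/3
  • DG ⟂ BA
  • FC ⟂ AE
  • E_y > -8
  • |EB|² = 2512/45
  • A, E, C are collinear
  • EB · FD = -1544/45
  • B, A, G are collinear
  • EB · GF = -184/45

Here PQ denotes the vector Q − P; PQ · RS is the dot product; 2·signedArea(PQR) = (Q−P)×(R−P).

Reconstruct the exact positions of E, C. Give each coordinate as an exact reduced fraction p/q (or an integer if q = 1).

1. E_x = -73/15  [EB · GF = -184/45 ∩ EB · FD = -1544/45]
2. E_y = -116/15  [EB · GF = -184/45 ∩ EB · FD = -1544/45]
   → E = (-73/15, -116/15)
3. C_x = -1152889/228255  [A, E, C are collinear ∩ FC ⟂ AE]
4. C_y = -1918388/228255  [A, E, C are collinear ∩ FC ⟂ AE]
   → C = (-1152889/228255, -1918388/228255)

C = (-1152889/228255, -1918388/228255)
E = (-73/15, -116/15)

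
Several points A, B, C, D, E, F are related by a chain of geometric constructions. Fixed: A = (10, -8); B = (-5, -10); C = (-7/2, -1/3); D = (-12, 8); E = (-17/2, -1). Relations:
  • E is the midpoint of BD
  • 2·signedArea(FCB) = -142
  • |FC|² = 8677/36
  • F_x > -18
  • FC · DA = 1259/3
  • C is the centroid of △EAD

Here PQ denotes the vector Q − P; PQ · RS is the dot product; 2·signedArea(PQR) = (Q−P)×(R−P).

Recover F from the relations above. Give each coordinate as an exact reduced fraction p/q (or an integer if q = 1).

F = (-17, 22/3)

1. F_x = -17  [2·signedArea(FCB) = -142 ∩ FC · DA = 1259/3]
2. F_y = 22/3  [2·signedArea(FCB) = -142 ∩ FC · DA = 1259/3]
   → F = (-17, 22/3)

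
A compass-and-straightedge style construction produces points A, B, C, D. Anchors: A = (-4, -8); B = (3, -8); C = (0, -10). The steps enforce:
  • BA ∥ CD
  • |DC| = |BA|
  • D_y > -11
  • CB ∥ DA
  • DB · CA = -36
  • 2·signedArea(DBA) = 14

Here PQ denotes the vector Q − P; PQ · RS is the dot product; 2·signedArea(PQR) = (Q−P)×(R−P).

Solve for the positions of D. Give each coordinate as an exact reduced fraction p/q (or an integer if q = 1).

1. D_x = -7  [CB ∥ DA ∩ BA ∥ CD]
2. D_y = -10  [CB ∥ DA ∩ BA ∥ CD]
   → D = (-7, -10)

D = (-7, -10)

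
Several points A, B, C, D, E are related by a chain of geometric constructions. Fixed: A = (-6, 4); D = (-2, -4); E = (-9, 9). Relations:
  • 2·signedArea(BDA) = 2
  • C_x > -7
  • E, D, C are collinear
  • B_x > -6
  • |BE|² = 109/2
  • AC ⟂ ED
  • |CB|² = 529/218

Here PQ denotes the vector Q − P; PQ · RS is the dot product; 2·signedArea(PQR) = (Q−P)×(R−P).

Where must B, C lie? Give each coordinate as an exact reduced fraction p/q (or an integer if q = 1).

1. B_x = -11/2  [line -8·x + -4·y + -34 = 0 ∩ |BE|² = 109/2]
2. B_y = 5/2  [line -8·x + -4·y + -34 = 0 ∩ |BE|² = 109/2]
   → B = (-11/2, 5/2)
3. C_x = -680/109  [E, D, C are collinear ∩ AC ⟂ ED]
4. C_y = 422/109  [E, D, C are collinear ∩ AC ⟂ ED]
   → C = (-680/109, 422/109)

B = (-11/2, 5/2)
C = (-680/109, 422/109)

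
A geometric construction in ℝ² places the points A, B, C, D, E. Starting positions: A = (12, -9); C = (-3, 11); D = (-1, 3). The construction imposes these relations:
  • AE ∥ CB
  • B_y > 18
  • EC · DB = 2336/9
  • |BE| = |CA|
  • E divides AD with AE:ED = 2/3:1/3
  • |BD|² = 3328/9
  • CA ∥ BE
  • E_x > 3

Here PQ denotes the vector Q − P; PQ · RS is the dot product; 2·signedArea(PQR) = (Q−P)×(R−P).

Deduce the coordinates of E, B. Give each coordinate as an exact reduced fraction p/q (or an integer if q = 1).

1. E_x = 10/3  [E divides AD with AE:ED = 2/3:1/3]
2. E_y = -1  [E divides AD with AE:ED = 2/3:1/3]
   → E = (10/3, -1)
3. B_x = -35/3  [CA ∥ BE ∩ AE ∥ CB]
4. B_y = 19  [CA ∥ BE ∩ AE ∥ CB]
   → B = (-35/3, 19)

B = (-35/3, 19)
E = (10/3, -1)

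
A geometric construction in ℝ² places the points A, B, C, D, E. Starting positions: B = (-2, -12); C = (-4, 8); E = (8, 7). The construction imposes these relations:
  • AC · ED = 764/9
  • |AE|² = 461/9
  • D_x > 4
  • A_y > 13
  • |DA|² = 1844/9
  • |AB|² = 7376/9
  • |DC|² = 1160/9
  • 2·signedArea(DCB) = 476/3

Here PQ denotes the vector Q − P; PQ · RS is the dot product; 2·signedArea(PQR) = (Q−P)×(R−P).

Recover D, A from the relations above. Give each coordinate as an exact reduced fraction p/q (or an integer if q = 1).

A = (34/3, 40/3)
D = (14/3, 2/3)

1. D_x = 14/3  [line 20·x + 2·y + -284/3 = 0 ∩ |DC|² = 1160/9]
2. D_y = 2/3  [line 20·x + 2·y + -284/3 = 0 ∩ |DC|² = 1160/9]
   → D = (14/3, 2/3)
3. A_x = 34/3  [line 10/3·x + 19/3·y + -1100/9 = 0 ∩ |DA|² = 1844/9]
4. A_y = 40/3  [line 10/3·x + 19/3·y + -1100/9 = 0 ∩ |DA|² = 1844/9]
   → A = (34/3, 40/3)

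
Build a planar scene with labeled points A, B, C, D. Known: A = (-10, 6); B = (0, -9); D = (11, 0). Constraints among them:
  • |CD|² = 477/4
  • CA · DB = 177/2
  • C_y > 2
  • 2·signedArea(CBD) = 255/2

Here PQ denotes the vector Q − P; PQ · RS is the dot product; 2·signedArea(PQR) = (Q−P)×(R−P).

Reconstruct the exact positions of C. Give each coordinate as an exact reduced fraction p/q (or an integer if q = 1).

C = (1/2, 3)

1. C_x = 1/2  [2·signedArea(CBD) = 255/2 ∩ CA · DB = 177/2]
2. C_y = 3  [2·signedArea(CBD) = 255/2 ∩ CA · DB = 177/2]
   → C = (1/2, 3)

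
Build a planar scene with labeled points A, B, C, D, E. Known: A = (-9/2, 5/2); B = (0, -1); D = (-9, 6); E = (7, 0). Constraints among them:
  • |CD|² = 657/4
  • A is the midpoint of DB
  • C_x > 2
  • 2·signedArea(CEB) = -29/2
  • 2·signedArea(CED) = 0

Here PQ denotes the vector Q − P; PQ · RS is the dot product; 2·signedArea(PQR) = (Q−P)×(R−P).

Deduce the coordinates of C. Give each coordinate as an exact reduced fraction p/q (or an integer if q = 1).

1. C_x = 3  [2·signedArea(CED) = 0 ∩ 2·signedArea(CEB) = -29/2]
2. C_y = 3/2  [2·signedArea(CED) = 0 ∩ 2·signedArea(CEB) = -29/2]
   → C = (3, 3/2)

C = (3, 3/2)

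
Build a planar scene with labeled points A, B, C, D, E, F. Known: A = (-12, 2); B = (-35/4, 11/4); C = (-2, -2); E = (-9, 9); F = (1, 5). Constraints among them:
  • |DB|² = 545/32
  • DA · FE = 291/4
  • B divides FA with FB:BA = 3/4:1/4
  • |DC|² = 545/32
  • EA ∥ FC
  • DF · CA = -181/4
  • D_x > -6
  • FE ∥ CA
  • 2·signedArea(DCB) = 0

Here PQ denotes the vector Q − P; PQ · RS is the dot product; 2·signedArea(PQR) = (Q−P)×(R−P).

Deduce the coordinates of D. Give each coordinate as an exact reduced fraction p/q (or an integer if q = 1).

D = (-43/8, 3/8)

1. D_x = -43/8  [2·signedArea(DCB) = 0 ∩ DF · CA = -181/4]
2. D_y = 3/8  [2·signedArea(DCB) = 0 ∩ DF · CA = -181/4]
   → D = (-43/8, 3/8)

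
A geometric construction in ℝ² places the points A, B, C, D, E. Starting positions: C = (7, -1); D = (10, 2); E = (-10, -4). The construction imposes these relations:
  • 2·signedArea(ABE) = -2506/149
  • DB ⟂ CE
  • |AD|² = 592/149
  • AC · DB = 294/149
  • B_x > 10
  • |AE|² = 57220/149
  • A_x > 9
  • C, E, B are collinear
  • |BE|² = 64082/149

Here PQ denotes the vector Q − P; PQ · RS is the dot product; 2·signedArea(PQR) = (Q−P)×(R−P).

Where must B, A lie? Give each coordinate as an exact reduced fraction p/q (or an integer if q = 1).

A = (1362/149, 30/149)
B = (1553/149, -59/149)

1. B_x = 1553/149  [C, E, B are collinear ∩ DB ⟂ CE]
2. B_y = -59/149  [C, E, B are collinear ∩ DB ⟂ CE]
   → B = (1553/149, -59/149)
3. A_x = 1362/149  [line 537/149·x + -3043/149·y + -4296/149 = 0 ∩ |AE|² = 57220/149]
4. A_y = 30/149  [line 537/149·x + -3043/149·y + -4296/149 = 0 ∩ |AE|² = 57220/149]
   → A = (1362/149, 30/149)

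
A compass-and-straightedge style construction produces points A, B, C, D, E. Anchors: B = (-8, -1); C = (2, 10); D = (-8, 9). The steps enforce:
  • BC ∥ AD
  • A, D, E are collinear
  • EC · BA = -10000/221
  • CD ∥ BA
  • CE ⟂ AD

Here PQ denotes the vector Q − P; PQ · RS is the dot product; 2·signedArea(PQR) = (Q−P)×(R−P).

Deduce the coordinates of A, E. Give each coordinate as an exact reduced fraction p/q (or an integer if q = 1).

A = (-18, -2)
E = (-658/221, 3210/221)

1. A_x = -18  [BC ∥ AD ∩ CD ∥ BA]
2. A_y = -2  [BC ∥ AD ∩ CD ∥ BA]
   → A = (-18, -2)
3. E_x = -658/221  [A, D, E are collinear ∩ CE ⟂ AD]
4. E_y = 3210/221  [A, D, E are collinear ∩ CE ⟂ AD]
   → E = (-658/221, 3210/221)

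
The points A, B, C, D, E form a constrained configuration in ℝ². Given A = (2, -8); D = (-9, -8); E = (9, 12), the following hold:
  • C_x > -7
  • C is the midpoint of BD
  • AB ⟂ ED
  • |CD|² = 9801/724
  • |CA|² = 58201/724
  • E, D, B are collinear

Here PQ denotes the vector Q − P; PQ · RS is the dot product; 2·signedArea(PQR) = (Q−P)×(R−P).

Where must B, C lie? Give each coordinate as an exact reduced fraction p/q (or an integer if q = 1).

1. B_x = -738/181  [E, D, B are collinear ∩ AB ⟂ ED]
2. B_y = -458/181  [E, D, B are collinear ∩ AB ⟂ ED]
   → B = (-738/181, -458/181)
3. C_x = -2367/362  [C is the midpoint of BD]
4. C_y = -953/181  [C is the midpoint of BD]
   → C = (-2367/362, -953/181)

B = (-738/181, -458/181)
C = (-2367/362, -953/181)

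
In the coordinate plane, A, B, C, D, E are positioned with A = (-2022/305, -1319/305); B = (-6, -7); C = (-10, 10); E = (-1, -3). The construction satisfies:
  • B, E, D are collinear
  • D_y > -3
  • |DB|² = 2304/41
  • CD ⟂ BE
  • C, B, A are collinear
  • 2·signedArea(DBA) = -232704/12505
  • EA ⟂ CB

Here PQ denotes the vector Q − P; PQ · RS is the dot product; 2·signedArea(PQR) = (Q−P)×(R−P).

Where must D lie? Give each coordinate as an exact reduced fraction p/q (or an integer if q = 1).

1. D_x = -6/41  [B, E, D are collinear ∩ CD ⟂ BE]
2. D_y = -95/41  [B, E, D are collinear ∩ CD ⟂ BE]
   → D = (-6/41, -95/41)

D = (-6/41, -95/41)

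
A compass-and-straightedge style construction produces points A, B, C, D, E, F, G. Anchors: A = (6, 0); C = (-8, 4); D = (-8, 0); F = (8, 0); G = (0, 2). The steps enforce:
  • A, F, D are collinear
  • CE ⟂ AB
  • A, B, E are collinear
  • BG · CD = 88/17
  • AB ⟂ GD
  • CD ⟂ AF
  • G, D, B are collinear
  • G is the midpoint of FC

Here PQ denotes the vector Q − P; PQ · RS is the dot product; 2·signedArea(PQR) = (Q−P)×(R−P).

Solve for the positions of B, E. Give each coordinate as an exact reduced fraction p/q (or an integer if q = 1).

1. B_x = 88/17  [G, D, B are collinear ∩ AB ⟂ GD]
2. B_y = 56/17  [G, D, B are collinear ∩ AB ⟂ GD]
   → B = (88/17, 56/17)
3. E_x = 72/17  [A, B, E are collinear ∩ CE ⟂ AB]
4. E_y = 120/17  [A, B, E are collinear ∩ CE ⟂ AB]
   → E = (72/17, 120/17)

B = (88/17, 56/17)
E = (72/17, 120/17)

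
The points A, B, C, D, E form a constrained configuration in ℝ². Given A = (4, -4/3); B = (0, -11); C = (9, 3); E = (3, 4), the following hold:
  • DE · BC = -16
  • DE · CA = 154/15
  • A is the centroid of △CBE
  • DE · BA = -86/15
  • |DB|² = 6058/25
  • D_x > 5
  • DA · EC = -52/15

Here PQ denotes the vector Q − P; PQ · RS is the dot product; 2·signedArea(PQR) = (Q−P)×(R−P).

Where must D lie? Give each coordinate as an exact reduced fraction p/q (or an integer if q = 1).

D = (27/5, 18/5)

1. D_x = 27/5  [DE · CA = 154/15 ∩ DE · BA = -86/15]
2. D_y = 18/5  [DE · CA = 154/15 ∩ DE · BA = -86/15]
   → D = (27/5, 18/5)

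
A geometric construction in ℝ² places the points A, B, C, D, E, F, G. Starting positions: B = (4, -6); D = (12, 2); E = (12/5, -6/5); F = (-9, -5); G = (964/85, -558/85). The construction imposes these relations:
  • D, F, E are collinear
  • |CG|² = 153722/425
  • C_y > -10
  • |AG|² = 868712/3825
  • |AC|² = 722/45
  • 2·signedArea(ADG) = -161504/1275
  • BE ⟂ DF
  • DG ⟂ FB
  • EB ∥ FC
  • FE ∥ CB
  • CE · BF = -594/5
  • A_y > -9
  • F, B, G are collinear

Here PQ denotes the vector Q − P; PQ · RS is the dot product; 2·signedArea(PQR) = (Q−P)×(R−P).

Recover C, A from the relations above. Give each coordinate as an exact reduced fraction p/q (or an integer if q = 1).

1. C_x = -37/5  [FE ∥ CB ∩ EB ∥ FC]
2. C_y = -49/5  [FE ∥ CB ∩ EB ∥ FC]
   → C = (-37/5, -49/5)
3. A_x = -18/5  [line 728/85·x + -56/85·y + 32144/1275 = 0 ∩ |AC|² = 722/45]
4. A_y = -128/15  [line 728/85·x + -56/85·y + 32144/1275 = 0 ∩ |AC|² = 722/45]
   → A = (-18/5, -128/15)

A = (-18/5, -128/15)
C = (-37/5, -49/5)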